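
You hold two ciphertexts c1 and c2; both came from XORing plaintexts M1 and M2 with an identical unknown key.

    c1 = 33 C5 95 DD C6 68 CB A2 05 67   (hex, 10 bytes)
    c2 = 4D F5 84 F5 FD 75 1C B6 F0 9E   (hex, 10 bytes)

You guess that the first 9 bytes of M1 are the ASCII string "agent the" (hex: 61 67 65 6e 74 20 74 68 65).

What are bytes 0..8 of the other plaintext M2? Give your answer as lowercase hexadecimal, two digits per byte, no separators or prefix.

First, c1 ⊕ c2 = (M1 ⊕ K) ⊕ (M2 ⊕ K) = M1 ⊕ M2, so the key drops out. Then M2 = (M1 ⊕ M2) ⊕ M1 over the first 9 bytes.
byte 0: (33 ⊕ 4d) ⊕ 61 = 7e ⊕ 61 = 1f
byte 1: (c5 ⊕ f5) ⊕ 67 = 30 ⊕ 67 = 57
byte 2: (95 ⊕ 84) ⊕ 65 = 11 ⊕ 65 = 74
byte 3: (dd ⊕ f5) ⊕ 6e = 28 ⊕ 6e = 46
byte 4: (c6 ⊕ fd) ⊕ 74 = 3b ⊕ 74 = 4f
byte 5: (68 ⊕ 75) ⊕ 20 = 1d ⊕ 20 = 3d
byte 6: (cb ⊕ 1c) ⊕ 74 = d7 ⊕ 74 = a3
byte 7: (a2 ⊕ b6) ⊕ 68 = 14 ⊕ 68 = 7c
byte 8: (05 ⊕ f0) ⊕ 65 = f5 ⊕ 65 = 90

1f5774464f3da37c90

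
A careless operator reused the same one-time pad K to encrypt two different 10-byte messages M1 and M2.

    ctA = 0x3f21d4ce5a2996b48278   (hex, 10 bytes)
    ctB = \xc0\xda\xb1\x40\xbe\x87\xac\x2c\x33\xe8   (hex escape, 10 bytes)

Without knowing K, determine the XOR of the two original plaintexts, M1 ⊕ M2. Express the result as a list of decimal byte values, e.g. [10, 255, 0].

ctA ⊕ ctB = (M1 ⊕ K) ⊕ (M2 ⊕ K) = M1 ⊕ M2 — the shared key cancels under XOR.
3f xor c0 = ff
21 xor da = fb
d4 xor b1 = 65
ce xor 40 = 8e
5a xor be = e4
29 xor 87 = ae
96 xor ac = 3a
b4 xor 2c = 98
82 xor 33 = b1
78 xor e8 = 90

[255, 251, 101, 142, 228, 174, 58, 152, 177, 144]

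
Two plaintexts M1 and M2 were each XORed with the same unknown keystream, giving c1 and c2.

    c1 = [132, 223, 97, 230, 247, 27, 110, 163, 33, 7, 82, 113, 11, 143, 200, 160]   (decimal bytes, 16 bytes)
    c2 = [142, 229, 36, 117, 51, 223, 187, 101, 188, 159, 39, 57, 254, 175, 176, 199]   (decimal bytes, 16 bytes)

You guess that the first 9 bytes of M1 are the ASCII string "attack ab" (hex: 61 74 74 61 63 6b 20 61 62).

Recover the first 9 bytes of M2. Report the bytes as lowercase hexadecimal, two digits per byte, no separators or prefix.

6b4e31f2a7aff5a7ff

First, c1 ⊕ c2 = (M1 ⊕ K) ⊕ (M2 ⊕ K) = M1 ⊕ M2, so the key drops out. Then M2 = (M1 ⊕ M2) ⊕ M1 over the first 9 bytes.
byte 0: (84 xor 8e) xor 61 = 0a xor 61 = 6b
byte 1: (df xor e5) xor 74 = 3a xor 74 = 4e
byte 2: (61 xor 24) xor 74 = 45 xor 74 = 31
byte 3: (e6 xor 75) xor 61 = 93 xor 61 = f2
byte 4: (f7 xor 33) xor 63 = c4 xor 63 = a7
byte 5: (1b xor df) xor 6b = c4 xor 6b = af
byte 6: (6e xor bb) xor 20 = d5 xor 20 = f5
byte 7: (a3 xor 65) xor 61 = c6 xor 61 = a7
byte 8: (21 xor bc) xor 62 = 9d xor 62 = ff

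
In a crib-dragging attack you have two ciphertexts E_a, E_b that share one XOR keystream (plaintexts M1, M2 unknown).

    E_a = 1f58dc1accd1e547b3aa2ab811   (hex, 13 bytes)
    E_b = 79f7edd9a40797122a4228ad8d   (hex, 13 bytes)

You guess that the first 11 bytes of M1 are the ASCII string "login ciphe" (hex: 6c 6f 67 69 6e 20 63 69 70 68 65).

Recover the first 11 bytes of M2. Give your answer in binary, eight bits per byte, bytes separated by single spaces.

First, E_a ⊕ E_b = (M1 ⊕ K) ⊕ (M2 ⊕ K) = M1 ⊕ M2, so the key drops out. Then M2 = (M1 ⊕ M2) ⊕ M1 over the first 11 bytes.
byte 0: (1f XOR 79) XOR 6c = 66 XOR 6c = 0a
byte 1: (58 XOR f7) XOR 6f = af XOR 6f = c0
byte 2: (dc XOR ed) XOR 67 = 31 XOR 67 = 56
byte 3: (1a XOR d9) XOR 69 = c3 XOR 69 = aa
byte 4: (cc XOR a4) XOR 6e = 68 XOR 6e = 06
byte 5: (d1 XOR 07) XOR 20 = d6 XOR 20 = f6
byte 6: (e5 XOR 97) XOR 63 = 72 XOR 63 = 11
byte 7: (47 XOR 12) XOR 69 = 55 XOR 69 = 3c
byte 8: (b3 XOR 2a) XOR 70 = 99 XOR 70 = e9
byte 9: (aa XOR 42) XOR 68 = e8 XOR 68 = 80
byte 10: (2a XOR 28) XOR 65 = 02 XOR 65 = 67

00001010 11000000 01010110 10101010 00000110 11110110 00010001 00111100 11101001 10000000 01100111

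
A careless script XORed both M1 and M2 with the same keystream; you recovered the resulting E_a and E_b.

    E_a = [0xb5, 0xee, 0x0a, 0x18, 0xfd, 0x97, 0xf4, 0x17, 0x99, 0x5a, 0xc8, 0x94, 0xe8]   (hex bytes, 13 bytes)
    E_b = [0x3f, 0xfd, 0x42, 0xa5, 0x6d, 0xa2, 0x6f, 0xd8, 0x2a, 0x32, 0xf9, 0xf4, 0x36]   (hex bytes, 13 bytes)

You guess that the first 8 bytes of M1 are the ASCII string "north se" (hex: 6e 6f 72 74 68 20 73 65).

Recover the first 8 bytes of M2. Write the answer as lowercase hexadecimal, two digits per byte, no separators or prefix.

First, E_a ⊕ E_b = (M1 ⊕ K) ⊕ (M2 ⊕ K) = M1 ⊕ M2, so the key drops out. Then M2 = (M1 ⊕ M2) ⊕ M1 over the first 8 bytes.
byte 0: (b5 ^ 3f) ^ 6e = 8a ^ 6e = e4
byte 1: (ee ^ fd) ^ 6f = 13 ^ 6f = 7c
byte 2: (0a ^ 42) ^ 72 = 48 ^ 72 = 3a
byte 3: (18 ^ a5) ^ 74 = bd ^ 74 = c9
byte 4: (fd ^ 6d) ^ 68 = 90 ^ 68 = f8
byte 5: (97 ^ a2) ^ 20 = 35 ^ 20 = 15
byte 6: (f4 ^ 6f) ^ 73 = 9b ^ 73 = e8
byte 7: (17 ^ d8) ^ 65 = cf ^ 65 = aa

e47c3ac9f815e8aa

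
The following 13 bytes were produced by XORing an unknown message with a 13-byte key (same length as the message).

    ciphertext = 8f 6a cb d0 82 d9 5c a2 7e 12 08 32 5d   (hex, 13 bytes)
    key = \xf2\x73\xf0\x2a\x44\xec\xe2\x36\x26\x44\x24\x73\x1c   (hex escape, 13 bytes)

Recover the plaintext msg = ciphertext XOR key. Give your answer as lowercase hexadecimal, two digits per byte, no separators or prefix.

7d193bfac635be9458562c4141

8f XOR f2 = 7d
6a XOR 73 = 19
cb XOR f0 = 3b
d0 XOR 2a = fa
82 XOR 44 = c6
d9 XOR ec = 35
5c XOR e2 = be
a2 XOR 36 = 94
7e XOR 26 = 58
12 XOR 44 = 56
08 XOR 24 = 2c
32 XOR 73 = 41
5d XOR 1c = 41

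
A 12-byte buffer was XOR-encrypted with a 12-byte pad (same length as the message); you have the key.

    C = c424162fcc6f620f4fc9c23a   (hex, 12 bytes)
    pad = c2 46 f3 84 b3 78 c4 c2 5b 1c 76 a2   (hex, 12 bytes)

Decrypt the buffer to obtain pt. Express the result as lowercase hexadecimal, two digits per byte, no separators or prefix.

XOR is its own inverse, so applying the key byte-wise gives the result directly.
c4 xor c2 = 06
24 xor 46 = 62
16 xor f3 = e5
2f xor 84 = ab
cc xor b3 = 7f
6f xor 78 = 17
62 xor c4 = a6
0f xor c2 = cd
4f xor 5b = 14
c9 xor 1c = d5
c2 xor 76 = b4
3a xor a2 = 98

0662e5ab7f17a6cd14d5b498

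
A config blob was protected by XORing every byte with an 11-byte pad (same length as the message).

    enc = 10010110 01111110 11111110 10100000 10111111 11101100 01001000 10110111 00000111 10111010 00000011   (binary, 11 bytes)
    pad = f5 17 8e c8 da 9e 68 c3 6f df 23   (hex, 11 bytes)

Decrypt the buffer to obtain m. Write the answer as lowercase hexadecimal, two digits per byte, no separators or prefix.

6369706865722074686520

150 xor 245 =  99
126 xor  23 = 105
254 xor 142 = 112
160 xor 200 = 104
191 xor 218 = 101
236 xor 158 = 114
 72 xor 104 =  32
183 xor 195 = 116
  7 xor 111 = 104
186 xor 223 = 101
  3 xor  35 =  32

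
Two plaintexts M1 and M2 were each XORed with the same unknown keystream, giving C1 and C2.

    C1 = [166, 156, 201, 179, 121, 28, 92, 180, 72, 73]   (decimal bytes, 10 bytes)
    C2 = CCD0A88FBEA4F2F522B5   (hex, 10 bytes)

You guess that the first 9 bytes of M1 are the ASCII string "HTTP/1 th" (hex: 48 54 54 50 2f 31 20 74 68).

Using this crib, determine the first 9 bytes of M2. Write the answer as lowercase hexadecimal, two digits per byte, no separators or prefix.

First, C1 ⊕ C2 = (M1 ⊕ K) ⊕ (M2 ⊕ K) = M1 ⊕ M2, so the key drops out. Then M2 = (M1 ⊕ M2) ⊕ M1 over the first 9 bytes.
byte 0: (a6 xor cc) xor 48 = 6a xor 48 = 22
byte 1: (9c xor d0) xor 54 = 4c xor 54 = 18
byte 2: (c9 xor a8) xor 54 = 61 xor 54 = 35
byte 3: (b3 xor 8f) xor 50 = 3c xor 50 = 6c
byte 4: (79 xor be) xor 2f = c7 xor 2f = e8
byte 5: (1c xor a4) xor 31 = b8 xor 31 = 89
byte 6: (5c xor f2) xor 20 = ae xor 20 = 8e
byte 7: (b4 xor f5) xor 74 = 41 xor 74 = 35
byte 8: (48 xor 22) xor 68 = 6a xor 68 = 02

2218356ce8898e3502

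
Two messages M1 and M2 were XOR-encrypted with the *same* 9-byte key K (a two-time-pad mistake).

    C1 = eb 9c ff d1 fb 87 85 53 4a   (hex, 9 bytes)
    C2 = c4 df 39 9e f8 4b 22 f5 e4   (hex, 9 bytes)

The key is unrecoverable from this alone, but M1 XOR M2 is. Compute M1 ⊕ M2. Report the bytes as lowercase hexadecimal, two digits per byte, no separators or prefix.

2f43c64f03cca7a6ae

C1 ⊕ C2 = (M1 ⊕ K) ⊕ (M2 ⊕ K) = M1 ⊕ M2 — the shared key cancels under XOR.
235 ⊕ 196 =  47
156 ⊕ 223 =  67
255 ⊕  57 = 198
209 ⊕ 158 =  79
251 ⊕ 248 =   3
135 ⊕  75 = 204
133 ⊕  34 = 167
 83 ⊕ 245 = 166
 74 ⊕ 228 = 174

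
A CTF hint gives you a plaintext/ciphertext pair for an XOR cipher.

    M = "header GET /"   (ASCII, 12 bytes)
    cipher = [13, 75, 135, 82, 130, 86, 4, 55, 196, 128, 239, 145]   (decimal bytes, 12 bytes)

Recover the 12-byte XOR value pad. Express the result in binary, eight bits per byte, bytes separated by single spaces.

Since cipher = M ⊕ pad, XORing both sides with M gives pad = M ⊕ cipher.
68 xor 0d = 65
65 xor 4b = 2e
61 xor 87 = e6
64 xor 52 = 36
65 xor 82 = e7
72 xor 56 = 24
20 xor 04 = 24
47 xor 37 = 70
45 xor c4 = 81
54 xor 80 = d4
20 xor ef = cf
2f xor 91 = be

01100101 00101110 11100110 00110110 11100111 00100100 00100100 01110000 10000001 11010100 11001111 10111110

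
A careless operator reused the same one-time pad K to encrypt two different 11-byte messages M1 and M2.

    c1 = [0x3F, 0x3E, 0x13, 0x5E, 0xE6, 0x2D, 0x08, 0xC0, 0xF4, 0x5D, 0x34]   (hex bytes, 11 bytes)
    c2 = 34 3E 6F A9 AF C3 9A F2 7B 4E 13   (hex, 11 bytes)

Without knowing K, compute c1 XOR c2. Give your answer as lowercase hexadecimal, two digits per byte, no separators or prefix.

0b007cf749ee92328f1327

c1 ⊕ c2 = (M1 ⊕ K) ⊕ (M2 ⊕ K) = M1 ⊕ M2 — the shared key cancels under XOR.
 63 ^  52 =  11
 62 ^  62 =   0
 19 ^ 111 = 124
 94 ^ 169 = 247
230 ^ 175 =  73
 45 ^ 195 = 238
  8 ^ 154 = 146
192 ^ 242 =  50
244 ^ 123 = 143
 93 ^  78 =  19
 52 ^  19 =  39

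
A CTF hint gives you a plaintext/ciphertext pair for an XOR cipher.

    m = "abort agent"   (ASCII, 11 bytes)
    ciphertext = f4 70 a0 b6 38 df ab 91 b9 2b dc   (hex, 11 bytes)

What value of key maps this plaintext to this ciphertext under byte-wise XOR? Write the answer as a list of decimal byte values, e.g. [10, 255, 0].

Since ciphertext = m ⊕ key, XORing both sides with m gives key = m ⊕ ciphertext.
01100001 ⊕ 11110100 = 10010101
01100010 ⊕ 01110000 = 00010010
01101111 ⊕ 10100000 = 11001111
01110010 ⊕ 10110110 = 11000100
01110100 ⊕ 00111000 = 01001100
00100000 ⊕ 11011111 = 11111111
01100001 ⊕ 10101011 = 11001010
01100111 ⊕ 10010001 = 11110110
01100101 ⊕ 10111001 = 11011100
01101110 ⊕ 00101011 = 01000101
01110100 ⊕ 11011100 = 10101000

[149, 18, 207, 196, 76, 255, 202, 246, 220, 69, 168]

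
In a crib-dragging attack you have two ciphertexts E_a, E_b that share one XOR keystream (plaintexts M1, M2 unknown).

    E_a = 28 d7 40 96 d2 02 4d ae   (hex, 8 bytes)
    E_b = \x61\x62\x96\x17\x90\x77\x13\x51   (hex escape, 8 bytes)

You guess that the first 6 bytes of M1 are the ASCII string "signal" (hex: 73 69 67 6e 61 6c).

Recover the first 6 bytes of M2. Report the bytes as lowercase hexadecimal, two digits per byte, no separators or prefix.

3adcb1ef2319

First, E_a ⊕ E_b = (M1 ⊕ K) ⊕ (M2 ⊕ K) = M1 ⊕ M2, so the key drops out. Then M2 = (M1 ⊕ M2) ⊕ M1 over the first 6 bytes.
byte 0: (28 ⊕ 61) ⊕ 73 = 49 ⊕ 73 = 3a
byte 1: (d7 ⊕ 62) ⊕ 69 = b5 ⊕ 69 = dc
byte 2: (40 ⊕ 96) ⊕ 67 = d6 ⊕ 67 = b1
byte 3: (96 ⊕ 17) ⊕ 6e = 81 ⊕ 6e = ef
byte 4: (d2 ⊕ 90) ⊕ 61 = 42 ⊕ 61 = 23
byte 5: (02 ⊕ 77) ⊕ 6c = 75 ⊕ 6c = 19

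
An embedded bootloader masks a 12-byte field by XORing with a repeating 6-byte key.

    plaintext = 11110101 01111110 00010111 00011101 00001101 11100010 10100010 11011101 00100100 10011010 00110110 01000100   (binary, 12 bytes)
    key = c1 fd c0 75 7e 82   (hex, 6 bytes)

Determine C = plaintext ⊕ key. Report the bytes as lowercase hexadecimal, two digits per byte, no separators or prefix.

The 6-byte key repeats, so the effective keystream is c1 fd c0 75 7e 82 c1 fd c0 75 7e 82.
byte 0: f5 xor c1 = 34
byte 1: 7e xor fd = 83
byte 2: 17 xor c0 = d7
byte 3: 1d xor 75 = 68
byte 4: 0d xor 7e = 73
byte 5: e2 xor 82 = 60
byte 6: a2 xor c1 = 63
byte 7: dd xor fd = 20
byte 8: 24 xor c0 = e4
byte 9: 9a xor 75 = ef
byte 10: 36 xor 7e = 48
byte 11: 44 xor 82 = c6

3483d76873606320e4ef48c6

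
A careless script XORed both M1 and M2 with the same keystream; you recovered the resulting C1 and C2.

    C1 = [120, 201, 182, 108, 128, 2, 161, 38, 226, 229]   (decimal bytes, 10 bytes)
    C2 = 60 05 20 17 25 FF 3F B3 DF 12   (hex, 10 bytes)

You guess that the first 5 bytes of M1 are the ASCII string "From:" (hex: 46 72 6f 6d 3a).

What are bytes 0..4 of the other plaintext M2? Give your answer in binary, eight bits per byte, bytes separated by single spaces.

01011110 10111110 11111001 00010110 10011111

First, C1 ⊕ C2 = (M1 ⊕ K) ⊕ (M2 ⊕ K) = M1 ⊕ M2, so the key drops out. Then M2 = (M1 ⊕ M2) ⊕ M1 over the first 5 bytes.
byte 0: (78 xor 60) xor 46 = 18 xor 46 = 5e
byte 1: (c9 xor 05) xor 72 = cc xor 72 = be
byte 2: (b6 xor 20) xor 6f = 96 xor 6f = f9
byte 3: (6c xor 17) xor 6d = 7b xor 6d = 16
byte 4: (80 xor 25) xor 3a = a5 xor 3a = 9f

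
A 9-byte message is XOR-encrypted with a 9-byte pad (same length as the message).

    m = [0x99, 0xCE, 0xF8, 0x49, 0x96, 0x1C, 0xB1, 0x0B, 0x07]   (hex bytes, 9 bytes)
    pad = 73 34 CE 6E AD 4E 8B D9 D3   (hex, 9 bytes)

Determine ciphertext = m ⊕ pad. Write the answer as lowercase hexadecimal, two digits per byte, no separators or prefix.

XOR is its own inverse, so applying the key byte-wise gives the result directly.
byte 0: 99 xor 73 = ea
byte 1: ce xor 34 = fa
byte 2: f8 xor ce = 36
byte 3: 49 xor 6e = 27
byte 4: 96 xor ad = 3b
byte 5: 1c xor 4e = 52
byte 6: b1 xor 8b = 3a
byte 7: 0b xor d9 = d2
byte 8: 07 xor d3 = d4

eafa36273b523ad2d4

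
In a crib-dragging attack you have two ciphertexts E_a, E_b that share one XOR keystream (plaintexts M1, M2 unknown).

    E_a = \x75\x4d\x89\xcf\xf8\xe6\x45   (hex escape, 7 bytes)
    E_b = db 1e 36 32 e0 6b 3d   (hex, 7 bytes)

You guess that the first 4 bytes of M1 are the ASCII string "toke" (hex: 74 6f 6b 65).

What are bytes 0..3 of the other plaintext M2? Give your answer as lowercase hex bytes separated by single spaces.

da 3c d4 98

First, E_a ⊕ E_b = (M1 ⊕ K) ⊕ (M2 ⊕ K) = M1 ⊕ M2, so the key drops out. Then M2 = (M1 ⊕ M2) ⊕ M1 over the first 4 bytes.
byte 0: (75 xor db) xor 74 = ae xor 74 = da
byte 1: (4d xor 1e) xor 6f = 53 xor 6f = 3c
byte 2: (89 xor 36) xor 6b = bf xor 6b = d4
byte 3: (cf xor 32) xor 65 = fd xor 65 = 98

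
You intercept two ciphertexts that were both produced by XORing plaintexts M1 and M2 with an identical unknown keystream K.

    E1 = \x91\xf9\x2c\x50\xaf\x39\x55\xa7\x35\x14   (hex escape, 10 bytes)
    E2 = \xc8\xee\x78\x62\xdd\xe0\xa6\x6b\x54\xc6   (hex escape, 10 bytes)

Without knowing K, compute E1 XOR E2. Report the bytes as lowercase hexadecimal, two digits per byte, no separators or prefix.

5917543272d9f3cc61d2

E1 ⊕ E2 = (M1 ⊕ K) ⊕ (M2 ⊕ K) = M1 ⊕ M2 — the shared key cancels under XOR.
byte 0: 145 XOR 200 =  89
byte 1: 249 XOR 238 =  23
byte 2:  44 XOR 120 =  84
byte 3:  80 XOR  98 =  50
byte 4: 175 XOR 221 = 114
byte 5:  57 XOR 224 = 217
byte 6:  85 XOR 166 = 243
byte 7: 167 XOR 107 = 204
byte 8:  53 XOR  84 =  97
byte 9:  20 XOR 198 = 210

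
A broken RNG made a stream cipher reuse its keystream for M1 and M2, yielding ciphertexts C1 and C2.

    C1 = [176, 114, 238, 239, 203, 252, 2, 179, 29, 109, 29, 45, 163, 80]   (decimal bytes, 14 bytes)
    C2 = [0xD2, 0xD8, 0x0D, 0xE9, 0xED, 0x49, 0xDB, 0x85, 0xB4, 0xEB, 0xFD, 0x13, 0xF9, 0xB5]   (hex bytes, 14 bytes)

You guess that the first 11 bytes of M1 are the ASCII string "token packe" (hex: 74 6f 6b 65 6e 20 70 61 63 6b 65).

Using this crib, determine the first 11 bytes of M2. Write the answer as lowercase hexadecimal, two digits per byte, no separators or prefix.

First, C1 ⊕ C2 = (M1 ⊕ K) ⊕ (M2 ⊕ K) = M1 ⊕ M2, so the key drops out. Then M2 = (M1 ⊕ M2) ⊕ M1 over the first 11 bytes.
byte 0: (b0 ^ d2) ^ 74 = 62 ^ 74 = 16
byte 1: (72 ^ d8) ^ 6f = aa ^ 6f = c5
byte 2: (ee ^ 0d) ^ 6b = e3 ^ 6b = 88
byte 3: (ef ^ e9) ^ 65 = 06 ^ 65 = 63
byte 4: (cb ^ ed) ^ 6e = 26 ^ 6e = 48
byte 5: (fc ^ 49) ^ 20 = b5 ^ 20 = 95
byte 6: (02 ^ db) ^ 70 = d9 ^ 70 = a9
byte 7: (b3 ^ 85) ^ 61 = 36 ^ 61 = 57
byte 8: (1d ^ b4) ^ 63 = a9 ^ 63 = ca
byte 9: (6d ^ eb) ^ 6b = 86 ^ 6b = ed
byte 10: (1d ^ fd) ^ 65 = e0 ^ 65 = 85

16c588634895a957caed85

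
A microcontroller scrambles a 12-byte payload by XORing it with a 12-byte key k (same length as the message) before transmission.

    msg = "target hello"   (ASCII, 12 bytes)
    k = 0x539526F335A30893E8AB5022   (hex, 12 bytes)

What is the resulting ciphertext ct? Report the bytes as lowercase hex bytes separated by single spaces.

byte 0: 74 ⊕ 53 = 27
byte 1: 61 ⊕ 95 = f4
byte 2: 72 ⊕ 26 = 54
byte 3: 67 ⊕ f3 = 94
byte 4: 65 ⊕ 35 = 50
byte 5: 74 ⊕ a3 = d7
byte 6: 20 ⊕ 08 = 28
byte 7: 68 ⊕ 93 = fb
byte 8: 65 ⊕ e8 = 8d
byte 9: 6c ⊕ ab = c7
byte 10: 6c ⊕ 50 = 3c
byte 11: 6f ⊕ 22 = 4d

27 f4 54 94 50 d7 28 fb 8d c7 3c 4d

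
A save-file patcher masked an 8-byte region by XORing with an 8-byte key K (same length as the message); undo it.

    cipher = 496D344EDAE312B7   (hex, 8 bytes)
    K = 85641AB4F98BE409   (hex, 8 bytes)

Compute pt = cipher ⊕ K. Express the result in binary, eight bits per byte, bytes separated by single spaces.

11001100 00001001 00101110 11111010 00100011 01101000 11110110 10111110

XOR is its own inverse, so applying the key byte-wise gives the result directly.
byte 0: 49 ^ 85 = cc
byte 1: 6d ^ 64 = 09
byte 2: 34 ^ 1a = 2e
byte 3: 4e ^ b4 = fa
byte 4: da ^ f9 = 23
byte 5: e3 ^ 8b = 68
byte 6: 12 ^ e4 = f6
byte 7: b7 ^ 09 = be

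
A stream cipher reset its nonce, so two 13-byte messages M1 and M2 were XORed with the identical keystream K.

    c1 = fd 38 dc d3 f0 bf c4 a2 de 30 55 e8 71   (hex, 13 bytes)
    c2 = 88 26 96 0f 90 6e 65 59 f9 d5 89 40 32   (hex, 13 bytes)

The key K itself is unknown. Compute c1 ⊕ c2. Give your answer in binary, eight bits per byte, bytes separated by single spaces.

01110101 00011110 01001010 11011100 01100000 11010001 10100001 11111011 00100111 11100101 11011100 10101000 01000011

c1 ⊕ c2 = (M1 ⊕ K) ⊕ (M2 ⊕ K) = M1 ⊕ M2 — the shared key cancels under XOR.
11111101 ⊕ 10001000 = 01110101
00111000 ⊕ 00100110 = 00011110
11011100 ⊕ 10010110 = 01001010
11010011 ⊕ 00001111 = 11011100
11110000 ⊕ 10010000 = 01100000
10111111 ⊕ 01101110 = 11010001
11000100 ⊕ 01100101 = 10100001
10100010 ⊕ 01011001 = 11111011
11011110 ⊕ 11111001 = 00100111
00110000 ⊕ 11010101 = 11100101
01010101 ⊕ 10001001 = 11011100
11101000 ⊕ 01000000 = 10101000
01110001 ⊕ 00110010 = 01000011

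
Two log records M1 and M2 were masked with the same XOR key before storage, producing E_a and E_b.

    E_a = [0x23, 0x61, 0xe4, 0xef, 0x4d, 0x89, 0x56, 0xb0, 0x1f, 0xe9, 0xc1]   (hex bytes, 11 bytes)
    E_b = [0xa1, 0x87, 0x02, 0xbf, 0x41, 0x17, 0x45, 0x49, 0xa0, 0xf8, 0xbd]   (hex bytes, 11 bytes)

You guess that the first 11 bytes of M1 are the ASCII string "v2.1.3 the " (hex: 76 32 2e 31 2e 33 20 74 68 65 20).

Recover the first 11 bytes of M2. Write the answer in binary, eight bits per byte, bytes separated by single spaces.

11110100 11010100 11001000 01100001 00100010 10101101 00110011 10001101 11010111 01110100 01011100

First, E_a ⊕ E_b = (M1 ⊕ K) ⊕ (M2 ⊕ K) = M1 ⊕ M2, so the key drops out. Then M2 = (M1 ⊕ M2) ⊕ M1 over the first 11 bytes.
byte 0: (23 ⊕ a1) ⊕ 76 = 82 ⊕ 76 = f4
byte 1: (61 ⊕ 87) ⊕ 32 = e6 ⊕ 32 = d4
byte 2: (e4 ⊕ 02) ⊕ 2e = e6 ⊕ 2e = c8
byte 3: (ef ⊕ bf) ⊕ 31 = 50 ⊕ 31 = 61
byte 4: (4d ⊕ 41) ⊕ 2e = 0c ⊕ 2e = 22
byte 5: (89 ⊕ 17) ⊕ 33 = 9e ⊕ 33 = ad
byte 6: (56 ⊕ 45) ⊕ 20 = 13 ⊕ 20 = 33
byte 7: (b0 ⊕ 49) ⊕ 74 = f9 ⊕ 74 = 8d
byte 8: (1f ⊕ a0) ⊕ 68 = bf ⊕ 68 = d7
byte 9: (e9 ⊕ f8) ⊕ 65 = 11 ⊕ 65 = 74
byte 10: (c1 ⊕ bd) ⊕ 20 = 7c ⊕ 20 = 5c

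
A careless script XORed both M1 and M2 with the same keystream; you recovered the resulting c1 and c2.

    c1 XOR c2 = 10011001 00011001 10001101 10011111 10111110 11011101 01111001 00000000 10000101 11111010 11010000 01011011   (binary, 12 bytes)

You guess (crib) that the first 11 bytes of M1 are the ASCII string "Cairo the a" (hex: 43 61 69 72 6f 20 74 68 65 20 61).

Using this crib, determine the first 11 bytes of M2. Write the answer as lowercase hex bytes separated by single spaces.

da 78 e4 ed d1 fd 0d 68 e0 da b1

Since c1 ⊕ c2 = M1 ⊕ M2, XORing with the guessed M1 bytes yields the corresponding M2 bytes: M2 = (c1 ⊕ c2) ⊕ M1.
153 ⊕  67 = 218
 25 ⊕  97 = 120
141 ⊕ 105 = 228
159 ⊕ 114 = 237
190 ⊕ 111 = 209
221 ⊕  32 = 253
121 ⊕ 116 =  13
  0 ⊕ 104 = 104
133 ⊕ 101 = 224
250 ⊕  32 = 218
208 ⊕  97 = 177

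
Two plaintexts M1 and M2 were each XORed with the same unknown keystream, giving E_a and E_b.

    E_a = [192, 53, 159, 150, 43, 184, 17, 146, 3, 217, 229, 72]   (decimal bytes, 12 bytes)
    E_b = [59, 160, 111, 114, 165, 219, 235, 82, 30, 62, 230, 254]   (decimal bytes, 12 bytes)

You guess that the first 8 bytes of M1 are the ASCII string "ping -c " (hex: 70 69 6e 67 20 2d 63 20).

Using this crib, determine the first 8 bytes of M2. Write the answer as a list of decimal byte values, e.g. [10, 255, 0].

First, E_a ⊕ E_b = (M1 ⊕ K) ⊕ (M2 ⊕ K) = M1 ⊕ M2, so the key drops out. Then M2 = (M1 ⊕ M2) ⊕ M1 over the first 8 bytes.
byte 0: (c0 ^ 3b) ^ 70 = fb ^ 70 = 8b
byte 1: (35 ^ a0) ^ 69 = 95 ^ 69 = fc
byte 2: (9f ^ 6f) ^ 6e = f0 ^ 6e = 9e
byte 3: (96 ^ 72) ^ 67 = e4 ^ 67 = 83
byte 4: (2b ^ a5) ^ 20 = 8e ^ 20 = ae
byte 5: (b8 ^ db) ^ 2d = 63 ^ 2d = 4e
byte 6: (11 ^ eb) ^ 63 = fa ^ 63 = 99
byte 7: (92 ^ 52) ^ 20 = c0 ^ 20 = e0

[139, 252, 158, 131, 174, 78, 153, 224]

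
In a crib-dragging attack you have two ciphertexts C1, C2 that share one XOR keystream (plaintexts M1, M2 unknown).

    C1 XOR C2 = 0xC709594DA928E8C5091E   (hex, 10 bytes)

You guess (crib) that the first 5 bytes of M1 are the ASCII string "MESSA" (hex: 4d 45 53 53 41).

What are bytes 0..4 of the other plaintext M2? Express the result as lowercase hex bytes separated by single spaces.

Since C1 ⊕ C2 = M1 ⊕ M2, XORing with the guessed M1 bytes yields the corresponding M2 bytes: M2 = (C1 ⊕ C2) ⊕ M1.
byte 0: 199 xor  77 = 138
byte 1:   9 xor  69 =  76
byte 2:  89 xor  83 =  10
byte 3:  77 xor  83 =  30
byte 4: 169 xor  65 = 232

8a 4c 0a 1e e8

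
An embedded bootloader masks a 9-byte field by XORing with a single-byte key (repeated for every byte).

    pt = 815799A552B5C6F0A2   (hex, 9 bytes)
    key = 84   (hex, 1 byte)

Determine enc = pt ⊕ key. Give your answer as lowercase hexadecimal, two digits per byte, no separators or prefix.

The 1-byte key repeats, so the effective keystream is 84 84 84 84 84 84 84 84 84.
byte 0: 10000001 ⊕ 10000100 = 00000101
byte 1: 01010111 ⊕ 10000100 = 11010011
byte 2: 10011001 ⊕ 10000100 = 00011101
byte 3: 10100101 ⊕ 10000100 = 00100001
byte 4: 01010010 ⊕ 10000100 = 11010110
byte 5: 10110101 ⊕ 10000100 = 00110001
byte 6: 11000110 ⊕ 10000100 = 01000010
byte 7: 11110000 ⊕ 10000100 = 01110100
byte 8: 10100010 ⊕ 10000100 = 00100110

05d31d21d631427426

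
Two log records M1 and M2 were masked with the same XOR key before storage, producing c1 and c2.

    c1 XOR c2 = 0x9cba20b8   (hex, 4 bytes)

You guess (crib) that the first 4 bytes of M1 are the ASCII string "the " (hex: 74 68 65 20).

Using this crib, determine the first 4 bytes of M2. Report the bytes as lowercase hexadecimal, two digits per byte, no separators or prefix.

Since c1 ⊕ c2 = M1 ⊕ M2, XORing with the guessed M1 bytes yields the corresponding M2 bytes: M2 = (c1 ⊕ c2) ⊕ M1.
9c ^ 74 = e8
ba ^ 68 = d2
20 ^ 65 = 45
b8 ^ 20 = 98

e8d24598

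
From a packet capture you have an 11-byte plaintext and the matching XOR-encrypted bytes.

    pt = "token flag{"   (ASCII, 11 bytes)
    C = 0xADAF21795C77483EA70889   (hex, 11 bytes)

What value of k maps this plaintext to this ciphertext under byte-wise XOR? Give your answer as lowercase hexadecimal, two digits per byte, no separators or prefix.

d9c04a1c32572e52c66ff2

Since C = pt ⊕ k, XORing both sides with pt gives k = pt ⊕ C.
byte 0: 74 ⊕ ad = d9
byte 1: 6f ⊕ af = c0
byte 2: 6b ⊕ 21 = 4a
byte 3: 65 ⊕ 79 = 1c
byte 4: 6e ⊕ 5c = 32
byte 5: 20 ⊕ 77 = 57
byte 6: 66 ⊕ 48 = 2e
byte 7: 6c ⊕ 3e = 52
byte 8: 61 ⊕ a7 = c6
byte 9: 67 ⊕ 08 = 6f
byte 10: 7b ⊕ 89 = f2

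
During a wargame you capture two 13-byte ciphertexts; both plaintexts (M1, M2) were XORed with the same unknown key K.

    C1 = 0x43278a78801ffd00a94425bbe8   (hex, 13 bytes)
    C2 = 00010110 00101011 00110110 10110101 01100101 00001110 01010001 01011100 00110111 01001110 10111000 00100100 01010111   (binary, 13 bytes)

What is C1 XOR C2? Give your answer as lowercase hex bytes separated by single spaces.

55 0c bc cd e5 11 ac 5c 9e 0a 9d 9f bf

C1 ⊕ C2 = (M1 ⊕ K) ⊕ (M2 ⊕ K) = M1 ⊕ M2 — the shared key cancels under XOR.
43 xor 16 = 55
27 xor 2b = 0c
8a xor 36 = bc
78 xor b5 = cd
80 xor 65 = e5
1f xor 0e = 11
fd xor 51 = ac
00 xor 5c = 5c
a9 xor 37 = 9e
44 xor 4e = 0a
25 xor b8 = 9d
bb xor 24 = 9f
e8 xor 57 = bf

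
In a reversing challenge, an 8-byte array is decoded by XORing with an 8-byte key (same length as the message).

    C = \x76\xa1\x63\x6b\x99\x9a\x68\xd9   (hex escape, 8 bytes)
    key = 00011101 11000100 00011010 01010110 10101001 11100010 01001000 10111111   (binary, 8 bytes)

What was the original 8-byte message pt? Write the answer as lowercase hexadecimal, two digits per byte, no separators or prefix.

6b65793d30782066

XOR is its own inverse, so applying the key byte-wise gives the result directly.
byte 0: 118 ^  29 = 107
byte 1: 161 ^ 196 = 101
byte 2:  99 ^  26 = 121
byte 3: 107 ^  86 =  61
byte 4: 153 ^ 169 =  48
byte 5: 154 ^ 226 = 120
byte 6: 104 ^  72 =  32
byte 7: 217 ^ 191 = 102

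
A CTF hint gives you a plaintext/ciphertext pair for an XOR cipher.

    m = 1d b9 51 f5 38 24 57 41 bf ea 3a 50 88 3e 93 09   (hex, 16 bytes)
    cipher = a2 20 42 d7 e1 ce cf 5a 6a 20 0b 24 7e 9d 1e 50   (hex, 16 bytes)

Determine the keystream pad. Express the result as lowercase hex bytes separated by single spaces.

bf 99 13 22 d9 ea 98 1b d5 ca 31 74 f6 a3 8d 59

Since cipher = m ⊕ pad, XORing both sides with m gives pad = m ⊕ cipher.
 29 XOR 162 = 191
185 XOR  32 = 153
 81 XOR  66 =  19
245 XOR 215 =  34
 56 XOR 225 = 217
 36 XOR 206 = 234
 87 XOR 207 = 152
 65 XOR  90 =  27
191 XOR 106 = 213
234 XOR  32 = 202
 58 XOR  11 =  49
 80 XOR  36 = 116
136 XOR 126 = 246
 62 XOR 157 = 163
147 XOR  30 = 141
  9 XOR  80 =  89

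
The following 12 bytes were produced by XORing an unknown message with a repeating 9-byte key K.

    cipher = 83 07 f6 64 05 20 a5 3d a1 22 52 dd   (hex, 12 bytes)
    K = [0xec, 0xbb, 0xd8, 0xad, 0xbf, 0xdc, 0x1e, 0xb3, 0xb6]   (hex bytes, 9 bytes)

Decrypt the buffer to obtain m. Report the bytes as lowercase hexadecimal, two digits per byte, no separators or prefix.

The 9-byte key repeats, so the effective keystream is ec bb d8 ad bf dc 1e b3 b6 ec bb d8.
byte 0: 83 XOR ec = 6f
byte 1: 07 XOR bb = bc
byte 2: f6 XOR d8 = 2e
byte 3: 64 XOR ad = c9
byte 4: 05 XOR bf = ba
byte 5: 20 XOR dc = fc
byte 6: a5 XOR 1e = bb
byte 7: 3d XOR b3 = 8e
byte 8: a1 XOR b6 = 17
byte 9: 22 XOR ec = ce
byte 10: 52 XOR bb = e9
byte 11: dd XOR d8 = 05

6fbc2ec9bafcbb8e17cee905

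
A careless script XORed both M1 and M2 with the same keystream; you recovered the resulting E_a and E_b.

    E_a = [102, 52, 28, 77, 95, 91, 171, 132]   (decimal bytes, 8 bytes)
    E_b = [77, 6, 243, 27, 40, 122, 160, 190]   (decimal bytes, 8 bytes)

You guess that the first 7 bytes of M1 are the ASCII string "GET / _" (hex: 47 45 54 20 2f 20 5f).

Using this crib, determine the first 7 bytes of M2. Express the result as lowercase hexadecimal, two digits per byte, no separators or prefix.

6c77bb76580154

First, E_a ⊕ E_b = (M1 ⊕ K) ⊕ (M2 ⊕ K) = M1 ⊕ M2, so the key drops out. Then M2 = (M1 ⊕ M2) ⊕ M1 over the first 7 bytes.
byte 0: (66 XOR 4d) XOR 47 = 2b XOR 47 = 6c
byte 1: (34 XOR 06) XOR 45 = 32 XOR 45 = 77
byte 2: (1c XOR f3) XOR 54 = ef XOR 54 = bb
byte 3: (4d XOR 1b) XOR 20 = 56 XOR 20 = 76
byte 4: (5f XOR 28) XOR 2f = 77 XOR 2f = 58
byte 5: (5b XOR 7a) XOR 20 = 21 XOR 20 = 01
byte 6: (ab XOR a0) XOR 5f = 0b XOR 5f = 54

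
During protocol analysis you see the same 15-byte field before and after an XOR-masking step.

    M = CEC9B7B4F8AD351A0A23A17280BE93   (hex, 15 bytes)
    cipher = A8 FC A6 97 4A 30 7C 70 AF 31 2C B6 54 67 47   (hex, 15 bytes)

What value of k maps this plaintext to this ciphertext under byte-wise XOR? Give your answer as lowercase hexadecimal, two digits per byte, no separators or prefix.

Since cipher = M ⊕ k, XORing both sides with M gives k = M ⊕ cipher.
11001110 XOR 10101000 = 01100110
11001001 XOR 11111100 = 00110101
10110111 XOR 10100110 = 00010001
10110100 XOR 10010111 = 00100011
11111000 XOR 01001010 = 10110010
10101101 XOR 00110000 = 10011101
00110101 XOR 01111100 = 01001001
00011010 XOR 01110000 = 01101010
00001010 XOR 10101111 = 10100101
00100011 XOR 00110001 = 00010010
10100001 XOR 00101100 = 10001101
01110010 XOR 10110110 = 11000100
10000000 XOR 01010100 = 11010100
10111110 XOR 01100111 = 11011001
10010011 XOR 01000111 = 11010100

66351123b29d496aa5128dc4d4d9d4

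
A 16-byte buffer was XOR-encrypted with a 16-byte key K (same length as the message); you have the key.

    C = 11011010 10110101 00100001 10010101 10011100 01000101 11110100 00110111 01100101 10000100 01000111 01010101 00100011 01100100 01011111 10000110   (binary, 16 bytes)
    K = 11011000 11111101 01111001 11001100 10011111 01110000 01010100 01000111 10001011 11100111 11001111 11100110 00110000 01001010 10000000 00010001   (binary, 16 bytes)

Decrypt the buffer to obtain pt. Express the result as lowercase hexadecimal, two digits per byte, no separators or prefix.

024858590335a070ee6388b3132edf97

da xor d8 = 02
b5 xor fd = 48
21 xor 79 = 58
95 xor cc = 59
9c xor 9f = 03
45 xor 70 = 35
f4 xor 54 = a0
37 xor 47 = 70
65 xor 8b = ee
84 xor e7 = 63
47 xor cf = 88
55 xor e6 = b3
23 xor 30 = 13
64 xor 4a = 2e
5f xor 80 = df
86 xor 11 = 97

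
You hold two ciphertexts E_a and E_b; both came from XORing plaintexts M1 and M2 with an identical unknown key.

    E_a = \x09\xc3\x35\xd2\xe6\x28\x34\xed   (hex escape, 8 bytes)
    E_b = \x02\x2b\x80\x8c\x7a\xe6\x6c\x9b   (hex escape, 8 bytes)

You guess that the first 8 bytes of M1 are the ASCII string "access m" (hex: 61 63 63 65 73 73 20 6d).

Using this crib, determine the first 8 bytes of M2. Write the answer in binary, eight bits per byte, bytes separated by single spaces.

First, E_a ⊕ E_b = (M1 ⊕ K) ⊕ (M2 ⊕ K) = M1 ⊕ M2, so the key drops out. Then M2 = (M1 ⊕ M2) ⊕ M1 over the first 8 bytes.
byte 0: (09 ^ 02) ^ 61 = 0b ^ 61 = 6a
byte 1: (c3 ^ 2b) ^ 63 = e8 ^ 63 = 8b
byte 2: (35 ^ 80) ^ 63 = b5 ^ 63 = d6
byte 3: (d2 ^ 8c) ^ 65 = 5e ^ 65 = 3b
byte 4: (e6 ^ 7a) ^ 73 = 9c ^ 73 = ef
byte 5: (28 ^ e6) ^ 73 = ce ^ 73 = bd
byte 6: (34 ^ 6c) ^ 20 = 58 ^ 20 = 78
byte 7: (ed ^ 9b) ^ 6d = 76 ^ 6d = 1b

01101010 10001011 11010110 00111011 11101111 10111101 01111000 00011011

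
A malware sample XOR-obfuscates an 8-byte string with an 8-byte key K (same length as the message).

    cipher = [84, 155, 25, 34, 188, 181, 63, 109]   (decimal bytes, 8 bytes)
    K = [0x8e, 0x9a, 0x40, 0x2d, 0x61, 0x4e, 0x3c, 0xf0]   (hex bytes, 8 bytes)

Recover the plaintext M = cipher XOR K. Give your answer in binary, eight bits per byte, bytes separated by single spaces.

11011010 00000001 01011001 00001111 11011101 11111011 00000011 10011101

XOR is its own inverse, so applying the key byte-wise gives the result directly.
54 ⊕ 8e = da
9b ⊕ 9a = 01
19 ⊕ 40 = 59
22 ⊕ 2d = 0f
bc ⊕ 61 = dd
b5 ⊕ 4e = fb
3f ⊕ 3c = 03
6d ⊕ f0 = 9d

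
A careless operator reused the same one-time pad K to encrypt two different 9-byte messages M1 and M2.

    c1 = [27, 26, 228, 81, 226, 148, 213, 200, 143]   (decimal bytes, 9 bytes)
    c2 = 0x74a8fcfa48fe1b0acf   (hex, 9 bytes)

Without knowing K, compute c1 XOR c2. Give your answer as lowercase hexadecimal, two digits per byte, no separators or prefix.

c1 ⊕ c2 = (M1 ⊕ K) ⊕ (M2 ⊕ K) = M1 ⊕ M2 — the shared key cancels under XOR.
byte 0: 1b ^ 74 = 6f
byte 1: 1a ^ a8 = b2
byte 2: e4 ^ fc = 18
byte 3: 51 ^ fa = ab
byte 4: e2 ^ 48 = aa
byte 5: 94 ^ fe = 6a
byte 6: d5 ^ 1b = ce
byte 7: c8 ^ 0a = c2
byte 8: 8f ^ cf = 40

6fb218abaa6acec240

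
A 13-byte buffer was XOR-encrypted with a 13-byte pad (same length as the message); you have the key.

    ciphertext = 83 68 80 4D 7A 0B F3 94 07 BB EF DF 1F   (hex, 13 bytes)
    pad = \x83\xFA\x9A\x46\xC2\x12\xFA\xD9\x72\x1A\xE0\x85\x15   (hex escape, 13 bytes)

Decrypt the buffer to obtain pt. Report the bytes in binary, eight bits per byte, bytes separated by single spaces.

byte 0: 10000011 ^ 10000011 = 00000000
byte 1: 01101000 ^ 11111010 = 10010010
byte 2: 10000000 ^ 10011010 = 00011010
byte 3: 01001101 ^ 01000110 = 00001011
byte 4: 01111010 ^ 11000010 = 10111000
byte 5: 00001011 ^ 00010010 = 00011001
byte 6: 11110011 ^ 11111010 = 00001001
byte 7: 10010100 ^ 11011001 = 01001101
byte 8: 00000111 ^ 01110010 = 01110101
byte 9: 10111011 ^ 00011010 = 10100001
byte 10: 11101111 ^ 11100000 = 00001111
byte 11: 11011111 ^ 10000101 = 01011010
byte 12: 00011111 ^ 00010101 = 00001010

00000000 10010010 00011010 00001011 10111000 00011001 00001001 01001101 01110101 10100001 00001111 01011010 00001010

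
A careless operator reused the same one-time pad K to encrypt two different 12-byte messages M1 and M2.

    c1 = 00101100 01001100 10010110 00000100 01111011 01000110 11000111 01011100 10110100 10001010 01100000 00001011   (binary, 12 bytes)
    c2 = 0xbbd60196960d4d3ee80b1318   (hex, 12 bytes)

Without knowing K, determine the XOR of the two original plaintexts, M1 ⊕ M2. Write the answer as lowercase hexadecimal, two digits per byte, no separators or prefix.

c1 ⊕ c2 = (M1 ⊕ K) ⊕ (M2 ⊕ K) = M1 ⊕ M2 — the shared key cancels under XOR.
byte 0: 2c ⊕ bb = 97
byte 1: 4c ⊕ d6 = 9a
byte 2: 96 ⊕ 01 = 97
byte 3: 04 ⊕ 96 = 92
byte 4: 7b ⊕ 96 = ed
byte 5: 46 ⊕ 0d = 4b
byte 6: c7 ⊕ 4d = 8a
byte 7: 5c ⊕ 3e = 62
byte 8: b4 ⊕ e8 = 5c
byte 9: 8a ⊕ 0b = 81
byte 10: 60 ⊕ 13 = 73
byte 11: 0b ⊕ 18 = 13

979a9792ed4b8a625c817313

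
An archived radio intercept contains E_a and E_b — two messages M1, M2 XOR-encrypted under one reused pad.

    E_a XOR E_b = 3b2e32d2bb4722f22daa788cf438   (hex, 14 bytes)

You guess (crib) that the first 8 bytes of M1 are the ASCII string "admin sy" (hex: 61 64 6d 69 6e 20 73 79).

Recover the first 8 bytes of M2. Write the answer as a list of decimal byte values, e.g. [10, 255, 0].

[90, 74, 95, 187, 213, 103, 81, 139]

Since E_a ⊕ E_b = M1 ⊕ M2, XORing with the guessed M1 bytes yields the corresponding M2 bytes: M2 = (E_a ⊕ E_b) ⊕ M1.
byte 0: 3b ⊕ 61 = 5a
byte 1: 2e ⊕ 64 = 4a
byte 2: 32 ⊕ 6d = 5f
byte 3: d2 ⊕ 69 = bb
byte 4: bb ⊕ 6e = d5
byte 5: 47 ⊕ 20 = 67
byte 6: 22 ⊕ 73 = 51
byte 7: f2 ⊕ 79 = 8b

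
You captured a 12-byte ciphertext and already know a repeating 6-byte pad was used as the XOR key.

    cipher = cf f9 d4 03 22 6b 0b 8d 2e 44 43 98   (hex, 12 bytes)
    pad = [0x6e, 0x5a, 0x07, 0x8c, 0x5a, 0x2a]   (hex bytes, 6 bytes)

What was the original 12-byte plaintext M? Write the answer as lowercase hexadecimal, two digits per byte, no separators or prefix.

The 6-byte key repeats, so the effective keystream is 6e 5a 07 8c 5a 2a 6e 5a 07 8c 5a 2a.
byte 0: cf XOR 6e = a1
byte 1: f9 XOR 5a = a3
byte 2: d4 XOR 07 = d3
byte 3: 03 XOR 8c = 8f
byte 4: 22 XOR 5a = 78
byte 5: 6b XOR 2a = 41
byte 6: 0b XOR 6e = 65
byte 7: 8d XOR 5a = d7
byte 8: 2e XOR 07 = 29
byte 9: 44 XOR 8c = c8
byte 10: 43 XOR 5a = 19
byte 11: 98 XOR 2a = b2

a1a3d38f784165d729c819b2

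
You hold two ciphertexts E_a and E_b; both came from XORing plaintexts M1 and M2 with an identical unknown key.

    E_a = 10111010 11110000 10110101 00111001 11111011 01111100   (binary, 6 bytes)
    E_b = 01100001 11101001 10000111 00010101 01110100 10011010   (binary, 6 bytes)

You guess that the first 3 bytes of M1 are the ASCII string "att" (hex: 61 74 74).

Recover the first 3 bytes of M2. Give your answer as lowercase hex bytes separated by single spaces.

First, E_a ⊕ E_b = (M1 ⊕ K) ⊕ (M2 ⊕ K) = M1 ⊕ M2, so the key drops out. Then M2 = (M1 ⊕ M2) ⊕ M1 over the first 3 bytes.
byte 0: (ba xor 61) xor 61 = db xor 61 = ba
byte 1: (f0 xor e9) xor 74 = 19 xor 74 = 6d
byte 2: (b5 xor 87) xor 74 = 32 xor 74 = 46

ba 6d 46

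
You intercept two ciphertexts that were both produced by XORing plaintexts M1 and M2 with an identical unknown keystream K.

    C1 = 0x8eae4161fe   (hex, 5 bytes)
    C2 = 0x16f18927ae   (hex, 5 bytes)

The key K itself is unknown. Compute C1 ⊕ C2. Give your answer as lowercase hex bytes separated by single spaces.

98 5f c8 46 50

C1 ⊕ C2 = (M1 ⊕ K) ⊕ (M2 ⊕ K) = M1 ⊕ M2 — the shared key cancels under XOR.
byte 0: 8e ^ 16 = 98
byte 1: ae ^ f1 = 5f
byte 2: 41 ^ 89 = c8
byte 3: 61 ^ 27 = 46
byte 4: fe ^ ae = 50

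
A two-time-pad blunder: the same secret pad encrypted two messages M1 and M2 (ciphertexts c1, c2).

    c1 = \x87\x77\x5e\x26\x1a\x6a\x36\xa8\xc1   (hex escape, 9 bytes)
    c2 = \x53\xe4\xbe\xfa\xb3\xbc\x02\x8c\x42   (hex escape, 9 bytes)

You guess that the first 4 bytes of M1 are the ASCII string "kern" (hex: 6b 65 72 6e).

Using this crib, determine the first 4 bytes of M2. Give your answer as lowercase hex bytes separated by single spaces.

First, c1 ⊕ c2 = (M1 ⊕ K) ⊕ (M2 ⊕ K) = M1 ⊕ M2, so the key drops out. Then M2 = (M1 ⊕ M2) ⊕ M1 over the first 4 bytes.
byte 0: (87 xor 53) xor 6b = d4 xor 6b = bf
byte 1: (77 xor e4) xor 65 = 93 xor 65 = f6
byte 2: (5e xor be) xor 72 = e0 xor 72 = 92
byte 3: (26 xor fa) xor 6e = dc xor 6e = b2

bf f6 92 b2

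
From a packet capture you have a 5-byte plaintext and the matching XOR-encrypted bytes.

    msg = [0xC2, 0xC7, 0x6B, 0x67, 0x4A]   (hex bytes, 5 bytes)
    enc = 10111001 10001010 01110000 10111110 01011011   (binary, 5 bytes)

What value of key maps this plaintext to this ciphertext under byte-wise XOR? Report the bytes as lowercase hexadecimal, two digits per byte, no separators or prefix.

7b4d1bd911

Since enc = msg ⊕ key, XORing both sides with msg gives key = msg ⊕ enc.
c2 ^ b9 = 7b
c7 ^ 8a = 4d
6b ^ 70 = 1b
67 ^ be = d9
4a ^ 5b = 11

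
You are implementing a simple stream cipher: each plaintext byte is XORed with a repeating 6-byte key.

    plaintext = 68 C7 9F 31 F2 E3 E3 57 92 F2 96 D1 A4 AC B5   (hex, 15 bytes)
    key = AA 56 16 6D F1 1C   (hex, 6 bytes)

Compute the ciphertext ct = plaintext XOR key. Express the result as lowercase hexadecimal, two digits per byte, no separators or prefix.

c291895c03ff4901849f67cd0efaa3

The 6-byte key repeats, so the effective keystream is aa 56 16 6d f1 1c aa 56 16 6d f1 1c aa 56 16.
byte 0: 01101000 ^ 10101010 = 11000010
byte 1: 11000111 ^ 01010110 = 10010001
byte 2: 10011111 ^ 00010110 = 10001001
byte 3: 00110001 ^ 01101101 = 01011100
byte 4: 11110010 ^ 11110001 = 00000011
byte 5: 11100011 ^ 00011100 = 11111111
byte 6: 11100011 ^ 10101010 = 01001001
byte 7: 01010111 ^ 01010110 = 00000001
byte 8: 10010010 ^ 00010110 = 10000100
byte 9: 11110010 ^ 01101101 = 10011111
byte 10: 10010110 ^ 11110001 = 01100111
byte 11: 11010001 ^ 00011100 = 11001101
byte 12: 10100100 ^ 10101010 = 00001110
byte 13: 10101100 ^ 01010110 = 11111010
byte 14: 10110101 ^ 00010110 = 10100011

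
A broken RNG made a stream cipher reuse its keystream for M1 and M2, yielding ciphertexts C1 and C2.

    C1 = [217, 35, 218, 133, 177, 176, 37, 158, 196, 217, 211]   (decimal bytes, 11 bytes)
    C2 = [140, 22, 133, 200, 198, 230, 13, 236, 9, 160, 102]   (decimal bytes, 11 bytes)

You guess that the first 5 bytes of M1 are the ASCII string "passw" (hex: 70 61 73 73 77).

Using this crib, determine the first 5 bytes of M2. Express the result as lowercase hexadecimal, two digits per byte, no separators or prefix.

25542c3e00

First, C1 ⊕ C2 = (M1 ⊕ K) ⊕ (M2 ⊕ K) = M1 ⊕ M2, so the key drops out. Then M2 = (M1 ⊕ M2) ⊕ M1 over the first 5 bytes.
byte 0: (d9 XOR 8c) XOR 70 = 55 XOR 70 = 25
byte 1: (23 XOR 16) XOR 61 = 35 XOR 61 = 54
byte 2: (da XOR 85) XOR 73 = 5f XOR 73 = 2c
byte 3: (85 XOR c8) XOR 73 = 4d XOR 73 = 3e
byte 4: (b1 XOR c6) XOR 77 = 77 XOR 77 = 00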